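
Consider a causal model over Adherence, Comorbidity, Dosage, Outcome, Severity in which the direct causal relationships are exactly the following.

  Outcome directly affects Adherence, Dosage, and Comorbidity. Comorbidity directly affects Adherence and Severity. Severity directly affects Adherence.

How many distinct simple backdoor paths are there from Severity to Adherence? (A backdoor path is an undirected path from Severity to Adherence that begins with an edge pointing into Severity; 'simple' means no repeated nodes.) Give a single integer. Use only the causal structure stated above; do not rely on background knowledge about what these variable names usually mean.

2

A backdoor path from Severity to Adherence is any simple undirected path whose first edge points into Severity (i.e. leaves Severity via a parent).
Parents of Severity: {Comorbidity}.
Enumerating:
  P1: Severity <- Comorbidity <- Outcome -> Adherence
  P2: Severity <- Comorbidity -> Adherence
That exhausts the simple backdoor paths. Count: 2.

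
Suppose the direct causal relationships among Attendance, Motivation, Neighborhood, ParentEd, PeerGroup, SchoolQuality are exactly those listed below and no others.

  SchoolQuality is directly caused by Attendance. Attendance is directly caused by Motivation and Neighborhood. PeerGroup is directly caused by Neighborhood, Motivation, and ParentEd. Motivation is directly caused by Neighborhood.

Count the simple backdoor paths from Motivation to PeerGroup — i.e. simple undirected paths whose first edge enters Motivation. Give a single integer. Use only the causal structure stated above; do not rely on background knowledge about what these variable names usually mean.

A backdoor path from Motivation to PeerGroup is any simple undirected path whose first edge points into Motivation (i.e. leaves Motivation via a parent).
Parents of Motivation: {Neighborhood}.
Enumerating:
  P1: Motivation <- Neighborhood -> PeerGroup
That exhausts the simple backdoor paths. Count: 1.

1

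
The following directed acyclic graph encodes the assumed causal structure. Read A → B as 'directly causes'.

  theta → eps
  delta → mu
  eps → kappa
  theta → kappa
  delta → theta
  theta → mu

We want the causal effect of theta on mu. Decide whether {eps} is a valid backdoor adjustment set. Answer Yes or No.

No

Backdoor paths from theta to mu (paths whose first edge points into theta):
  P1: theta <- delta -> mu
Condition 1 (no descendant of theta in the set): FAILS — eps is a descendant of theta.
Condition 2 (every backdoor path blocked by {eps}):
  P1: open — no interior node is in the conditioning set.
{eps} does not satisfy the backdoor criterion.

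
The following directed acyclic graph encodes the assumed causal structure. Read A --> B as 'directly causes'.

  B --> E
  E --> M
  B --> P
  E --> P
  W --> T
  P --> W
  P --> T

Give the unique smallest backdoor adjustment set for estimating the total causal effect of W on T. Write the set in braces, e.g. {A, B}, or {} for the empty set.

Variables eligible for adjustment (non-descendants of W, excluding W and T): {B, E, M, P}.
Backdoor paths from W to T:
  P1: W <- P -> T
The empty set is not sufficient: P1 (W <- P -> T) has no collider blocking it and no conditioned non-collider, so it is open.
Try {P}:
  P1: blocked at fork node P ∈ conditioning set.
{P} contains no descendant of W and blocks every backdoor path.
No other singleton works — e.g. {B} leaves P1 open — so {P} is the unique smallest valid adjustment set.

{P}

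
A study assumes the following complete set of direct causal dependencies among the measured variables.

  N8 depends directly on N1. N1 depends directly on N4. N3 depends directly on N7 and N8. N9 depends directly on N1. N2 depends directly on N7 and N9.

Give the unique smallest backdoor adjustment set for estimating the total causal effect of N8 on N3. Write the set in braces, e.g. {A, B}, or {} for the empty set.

{}

Variables eligible for adjustment (non-descendants of N8, excluding N8 and N3): {N1, N2, N4, N7, N9}.
Backdoor paths from N8 to N3:
  P1: N8 <- N1 -> N9 -> N2 <- N7 -> N3
Each backdoor path contains an unconditioned collider, so every path is already blocked with the empty conditioning set:
  P1: blocked at collider N2 (neither it nor any descendant is in the conditioning set).
The empty set is therefore the unique smallest valid set.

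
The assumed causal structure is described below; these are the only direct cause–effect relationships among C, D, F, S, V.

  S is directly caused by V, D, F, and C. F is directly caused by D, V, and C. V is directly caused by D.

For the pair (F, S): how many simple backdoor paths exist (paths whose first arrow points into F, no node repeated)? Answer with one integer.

A backdoor path from F to S is any simple undirected path whose first edge points into F (i.e. leaves F via a parent).
Parents of F: {C, D, V}.
Enumerating:
  P1: F <- D -> V -> S
  P2: F <- D -> S
  P3: F <- C -> S
  P4: F <- V <- D -> S
  P5: F <- V -> S
That exhausts the simple backdoor paths. Count: 5.

5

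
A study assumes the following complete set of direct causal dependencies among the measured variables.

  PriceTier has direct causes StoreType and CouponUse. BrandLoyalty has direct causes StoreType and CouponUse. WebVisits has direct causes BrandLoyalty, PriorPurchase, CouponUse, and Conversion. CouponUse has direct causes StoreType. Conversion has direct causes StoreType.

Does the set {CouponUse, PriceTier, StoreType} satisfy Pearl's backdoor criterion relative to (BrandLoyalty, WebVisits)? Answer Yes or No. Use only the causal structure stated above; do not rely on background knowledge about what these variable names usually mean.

Yes

Backdoor paths from BrandLoyalty to WebVisits (paths whose first edge points into BrandLoyalty):
  P1: BrandLoyalty <- StoreType -> CouponUse -> WebVisits
  P2: BrandLoyalty <- StoreType -> Conversion -> WebVisits
  P3: BrandLoyalty <- StoreType -> PriceTier <- CouponUse -> WebVisits
  P4: BrandLoyalty <- CouponUse <- StoreType -> Conversion -> WebVisits
  P5: BrandLoyalty <- CouponUse -> PriceTier <- StoreType -> Conversion -> WebVisits
  P6: BrandLoyalty <- CouponUse -> WebVisits
Condition 1 (no descendant of BrandLoyalty in the set): holds — descendants of BrandLoyalty are {WebVisits}; none are in {CouponUse, PriceTier, StoreType}.
Condition 2 (every backdoor path blocked by {CouponUse, PriceTier, StoreType}):
  P1: blocked at fork node StoreType ∈ conditioning set.
  P2: blocked at fork node StoreType ∈ conditioning set.
  P3: blocked at fork node StoreType ∈ conditioning set.
  P4: blocked at chain node CouponUse ∈ conditioning set.
  P5: blocked at fork node CouponUse ∈ conditioning set.
  P6: blocked at fork node CouponUse ∈ conditioning set.
{CouponUse, PriceTier, StoreType} satisfies the backdoor criterion.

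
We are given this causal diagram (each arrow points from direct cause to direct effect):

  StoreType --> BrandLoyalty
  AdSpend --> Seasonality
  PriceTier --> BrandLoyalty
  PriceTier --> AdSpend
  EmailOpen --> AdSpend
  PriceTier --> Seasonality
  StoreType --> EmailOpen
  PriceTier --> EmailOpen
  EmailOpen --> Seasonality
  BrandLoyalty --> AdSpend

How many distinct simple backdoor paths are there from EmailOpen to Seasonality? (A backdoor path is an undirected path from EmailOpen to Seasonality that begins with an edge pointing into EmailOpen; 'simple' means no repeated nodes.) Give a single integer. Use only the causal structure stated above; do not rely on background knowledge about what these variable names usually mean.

A backdoor path from EmailOpen to Seasonality is any simple undirected path whose first edge points into EmailOpen (i.e. leaves EmailOpen via a parent).
Parents of EmailOpen: {PriceTier, StoreType}.
Enumerating:
  P1: EmailOpen <- StoreType -> BrandLoyalty <- PriceTier -> AdSpend -> Seasonality
  P2: EmailOpen <- StoreType -> BrandLoyalty <- PriceTier -> Seasonality
  P3: EmailOpen <- StoreType -> BrandLoyalty -> AdSpend <- PriceTier -> Seasonality
  P4: EmailOpen <- StoreType -> BrandLoyalty -> AdSpend -> Seasonality
  P5: EmailOpen <- PriceTier -> BrandLoyalty -> AdSpend -> Seasonality
  P6: EmailOpen <- PriceTier -> AdSpend -> Seasonality
  P7: EmailOpen <- PriceTier -> Seasonality
That exhausts the simple backdoor paths. Count: 7.

7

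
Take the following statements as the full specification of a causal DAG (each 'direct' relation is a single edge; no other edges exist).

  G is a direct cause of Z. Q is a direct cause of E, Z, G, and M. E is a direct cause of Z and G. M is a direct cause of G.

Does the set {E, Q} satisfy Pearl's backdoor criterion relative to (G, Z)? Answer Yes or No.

Yes

Backdoor paths from G to Z (paths whose first edge points into G):
  P1: G <- Q -> E -> Z
  P2: G <- Q -> Z
  P3: G <- E <- Q -> Z
  P4: G <- E -> Z
  P5: G <- M <- Q -> E -> Z
  P6: G <- M <- Q -> Z
Condition 1 (no descendant of G in the set): holds — descendants of G are {Z}; none are in {E, Q}.
Condition 2 (every backdoor path blocked by {E, Q}):
  P1: blocked at fork node Q ∈ conditioning set.
  P2: blocked at fork node Q ∈ conditioning set.
  P3: blocked at chain node E ∈ conditioning set.
  P4: blocked at fork node E ∈ conditioning set.
  P5: blocked at fork node Q ∈ conditioning set.
  P6: blocked at fork node Q ∈ conditioning set.
{E, Q} satisfies the backdoor criterion.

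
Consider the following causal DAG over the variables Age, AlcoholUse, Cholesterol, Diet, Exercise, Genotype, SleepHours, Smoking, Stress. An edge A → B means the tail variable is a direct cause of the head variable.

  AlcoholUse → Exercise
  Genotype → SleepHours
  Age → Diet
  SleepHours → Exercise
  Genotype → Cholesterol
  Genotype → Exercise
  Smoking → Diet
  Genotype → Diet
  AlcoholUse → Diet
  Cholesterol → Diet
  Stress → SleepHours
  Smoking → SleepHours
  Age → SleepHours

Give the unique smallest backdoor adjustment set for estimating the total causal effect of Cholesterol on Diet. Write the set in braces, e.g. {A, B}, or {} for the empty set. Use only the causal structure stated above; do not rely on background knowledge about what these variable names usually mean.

{Genotype}

Variables eligible for adjustment (non-descendants of Cholesterol, excluding Cholesterol and Diet): {Age, AlcoholUse, Exercise, Genotype, SleepHours, Smoking, Stress}.
Backdoor paths from Cholesterol to Diet:
  P1: Cholesterol <- Genotype -> SleepHours <- Age -> Diet
  P2: Cholesterol <- Genotype -> SleepHours <- Smoking -> Diet
  P3: Cholesterol <- Genotype -> SleepHours -> Exercise <- AlcoholUse -> Diet
  P4: Cholesterol <- Genotype -> Exercise <- AlcoholUse -> Diet
  P5: Cholesterol <- Genotype -> Exercise <- SleepHours <- Age -> Diet
  P6: Cholesterol <- Genotype -> Exercise <- SleepHours <- Smoking -> Diet
  P7: Cholesterol <- Genotype -> Diet
The empty set is not sufficient: P7 (Cholesterol <- Genotype -> Diet) has no collider blocking it and no conditioned non-collider, so it is open.
Try {Genotype}:
  P1: blocked at fork node Genotype ∈ conditioning set.
  P2: blocked at fork node Genotype ∈ conditioning set.
  P3: blocked at fork node Genotype ∈ conditioning set.
  P4: blocked at fork node Genotype ∈ conditioning set.
  P5: blocked at fork node Genotype ∈ conditioning set.
  P6: blocked at fork node Genotype ∈ conditioning set.
  P7: blocked at fork node Genotype ∈ conditioning set.
{Genotype} contains no descendant of Cholesterol and blocks every backdoor path.
No other singleton works — e.g. {Age} leaves P7 open — so {Genotype} is the unique smallest valid adjustment set.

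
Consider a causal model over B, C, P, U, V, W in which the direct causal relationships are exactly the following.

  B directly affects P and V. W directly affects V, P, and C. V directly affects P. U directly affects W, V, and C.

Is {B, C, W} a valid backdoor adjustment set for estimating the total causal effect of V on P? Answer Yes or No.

Backdoor paths from V to P (paths whose first edge points into V):
  P1: V <- U -> W -> P
  P2: V <- U -> C <- W -> P
  P3: V <- W -> P
  P4: V <- B -> P
Condition 1 (no descendant of V in the set): holds — descendants of V are {P}; none are in {B, C, W}.
Condition 2 (every backdoor path blocked by {B, C, W}):
  P1: blocked at chain node W ∈ conditioning set.
  P2: blocked at fork node W ∈ conditioning set.
  P3: blocked at fork node W ∈ conditioning set.
  P4: blocked at fork node B ∈ conditioning set.
{B, C, W} satisfies the backdoor criterion.

Yes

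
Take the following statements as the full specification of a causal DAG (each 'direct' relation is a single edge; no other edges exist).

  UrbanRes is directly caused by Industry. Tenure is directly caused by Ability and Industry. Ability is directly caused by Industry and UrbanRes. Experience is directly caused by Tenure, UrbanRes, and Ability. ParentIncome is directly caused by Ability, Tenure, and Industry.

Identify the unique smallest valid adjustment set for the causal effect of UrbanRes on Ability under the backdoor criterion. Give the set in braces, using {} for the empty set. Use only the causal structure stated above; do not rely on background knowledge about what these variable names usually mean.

{Industry}

Variables eligible for adjustment (non-descendants of UrbanRes, excluding UrbanRes and Ability): {Industry}.
Backdoor paths from UrbanRes to Ability:
  P1: UrbanRes <- Industry -> Ability
  P2: UrbanRes <- Industry -> Tenure <- Ability
  P3: UrbanRes <- Industry -> Tenure -> ParentIncome <- Ability
  P4: UrbanRes <- Industry -> Tenure -> Experience <- Ability
  P5: UrbanRes <- Industry -> ParentIncome <- Ability
  P6: UrbanRes <- Industry -> ParentIncome <- Tenure <- Ability
  P7: UrbanRes <- Industry -> ParentIncome <- Tenure -> Experience <- Ability
The empty set is not sufficient: P1 (UrbanRes <- Industry -> Ability) has no collider blocking it and no conditioned non-collider, so it is open.
Try {Industry}:
  P1: blocked at fork node Industry ∈ conditioning set.
  P2: blocked at fork node Industry ∈ conditioning set.
  P3: blocked at fork node Industry ∈ conditioning set.
  P4: blocked at fork node Industry ∈ conditioning set.
  P5: blocked at fork node Industry ∈ conditioning set.
  P6: blocked at fork node Industry ∈ conditioning set.
  P7: blocked at fork node Industry ∈ conditioning set.
{Industry} contains no descendant of UrbanRes and blocks every backdoor path.
{Industry} is the unique smallest valid adjustment set.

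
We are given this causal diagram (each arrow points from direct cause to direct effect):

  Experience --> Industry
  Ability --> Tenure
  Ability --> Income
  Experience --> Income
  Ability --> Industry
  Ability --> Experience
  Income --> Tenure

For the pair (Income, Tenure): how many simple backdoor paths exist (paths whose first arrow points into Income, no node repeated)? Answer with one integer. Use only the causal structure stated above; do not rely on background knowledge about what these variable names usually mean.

A backdoor path from Income to Tenure is any simple undirected path whose first edge points into Income (i.e. leaves Income via a parent).
Parents of Income: {Ability, Experience}.
Enumerating:
  P1: Income <- Ability -> Tenure
  P2: Income <- Experience <- Ability -> Tenure
  P3: Income <- Experience -> Industry <- Ability -> Tenure
That exhausts the simple backdoor paths. Count: 3.

3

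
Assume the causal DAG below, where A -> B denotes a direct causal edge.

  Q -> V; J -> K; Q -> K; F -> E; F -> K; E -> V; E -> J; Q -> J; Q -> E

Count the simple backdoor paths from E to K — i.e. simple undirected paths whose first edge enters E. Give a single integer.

3

A backdoor path from E to K is any simple undirected path whose first edge points into E (i.e. leaves E via a parent).
Parents of E: {F, Q}.
Enumerating:
  P1: E <- F -> K
  P2: E <- Q -> J -> K
  P3: E <- Q -> K
That exhausts the simple backdoor paths. Count: 3.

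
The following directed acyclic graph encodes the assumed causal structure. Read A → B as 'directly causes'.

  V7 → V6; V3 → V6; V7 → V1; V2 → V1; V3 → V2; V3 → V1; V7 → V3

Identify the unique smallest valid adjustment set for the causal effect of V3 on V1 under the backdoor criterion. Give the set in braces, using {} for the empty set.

Variables eligible for adjustment (non-descendants of V3, excluding V3 and V1): {V7}.
Backdoor paths from V3 to V1:
  P1: V3 <- V7 -> V1
The empty set is not sufficient: P1 (V3 <- V7 -> V1) has no collider blocking it and no conditioned non-collider, so it is open.
Try {V7}:
  P1: blocked at fork node V7 ∈ conditioning set.
{V7} contains no descendant of V3 and blocks every backdoor path.
{V7} is the unique smallest valid adjustment set.

{V7}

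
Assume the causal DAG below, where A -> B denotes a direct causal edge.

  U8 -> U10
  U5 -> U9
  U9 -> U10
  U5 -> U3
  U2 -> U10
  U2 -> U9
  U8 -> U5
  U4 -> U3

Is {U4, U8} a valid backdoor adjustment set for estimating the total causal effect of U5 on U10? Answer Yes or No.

Backdoor paths from U5 to U10 (paths whose first edge points into U5):
  P1: U5 <- U8 -> U10
Condition 1 (no descendant of U5 in the set): holds — descendants of U5 are {U10, U3, U9}; none are in {U4, U8}.
Condition 2 (every backdoor path blocked by {U4, U8}):
  P1: blocked at fork node U8 ∈ conditioning set.
{U4, U8} satisfies the backdoor criterion.

Yes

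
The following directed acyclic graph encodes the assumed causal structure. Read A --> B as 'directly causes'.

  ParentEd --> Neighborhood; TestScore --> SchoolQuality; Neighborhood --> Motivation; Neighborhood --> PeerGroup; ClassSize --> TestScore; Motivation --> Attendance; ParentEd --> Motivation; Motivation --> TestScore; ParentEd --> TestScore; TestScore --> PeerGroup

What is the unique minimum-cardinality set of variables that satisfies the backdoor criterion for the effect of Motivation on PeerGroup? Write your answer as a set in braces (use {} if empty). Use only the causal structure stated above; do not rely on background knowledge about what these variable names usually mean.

Variables eligible for adjustment (non-descendants of Motivation, excluding Motivation and PeerGroup): {ClassSize, Neighborhood, ParentEd}.
Backdoor paths from Motivation to PeerGroup:
  P1: Motivation <- ParentEd -> Neighborhood -> PeerGroup
  P2: Motivation <- ParentEd -> TestScore -> PeerGroup
  P3: Motivation <- Neighborhood <- ParentEd -> TestScore -> PeerGroup
  P4: Motivation <- Neighborhood -> PeerGroup
The empty set is not sufficient: P1 (Motivation <- ParentEd -> Neighborhood -> PeerGroup) has no collider blocking it and no conditioned non-collider, so it is open.
Try {Neighborhood, ParentEd}:
  P1: blocked at fork node ParentEd ∈ conditioning set.
  P2: blocked at fork node ParentEd ∈ conditioning set.
  P3: blocked at chain node Neighborhood ∈ conditioning set.
  P4: blocked at fork node Neighborhood ∈ conditioning set.
{Neighborhood, ParentEd} contains no descendant of Motivation and blocks every backdoor path.
Every element of {Neighborhood, ParentEd} is needed (dropping Neighborhood leaves P4 open; dropping ParentEd leaves P2 open), so no proper subset is valid.
Among all size-2 subsets of the eligible variables, only {Neighborhood, ParentEd} blocks every backdoor path, so it is the unique smallest valid adjustment set.

{Neighborhood, ParentEd}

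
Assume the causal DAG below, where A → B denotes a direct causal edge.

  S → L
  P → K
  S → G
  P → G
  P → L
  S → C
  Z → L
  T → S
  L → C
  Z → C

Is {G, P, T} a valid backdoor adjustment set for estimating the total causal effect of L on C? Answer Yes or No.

Backdoor paths from L to C (paths whose first edge points into L):
  P1: L <- Z -> C
  P2: L <- P -> G <- S -> C
  P3: L <- S -> C
Condition 1 (no descendant of L in the set): holds — descendants of L are {C}; none are in {G, P, T}.
Condition 2 (every backdoor path blocked by {G, P, T}):
  P1: open — no interior node is in the conditioning set.
  P2: blocked at fork node P ∈ conditioning set.
  P3: open — no interior node is in the conditioning set.
{G, P, T} does not satisfy the backdoor criterion.

No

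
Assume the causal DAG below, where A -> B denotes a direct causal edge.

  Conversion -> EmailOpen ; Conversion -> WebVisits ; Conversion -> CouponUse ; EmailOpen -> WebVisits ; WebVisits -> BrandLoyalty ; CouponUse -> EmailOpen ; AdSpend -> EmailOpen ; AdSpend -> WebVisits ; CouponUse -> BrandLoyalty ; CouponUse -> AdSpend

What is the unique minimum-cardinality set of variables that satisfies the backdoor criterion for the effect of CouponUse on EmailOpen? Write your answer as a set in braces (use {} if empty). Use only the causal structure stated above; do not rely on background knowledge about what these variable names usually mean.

Variables eligible for adjustment (non-descendants of CouponUse, excluding CouponUse and EmailOpen): {Conversion}.
Backdoor paths from CouponUse to EmailOpen:
  P1: CouponUse <- Conversion -> EmailOpen
  P2: CouponUse <- Conversion -> WebVisits <- AdSpend -> EmailOpen
  P3: CouponUse <- Conversion -> WebVisits <- EmailOpen
The empty set is not sufficient: P1 (CouponUse <- Conversion -> EmailOpen) has no collider blocking it and no conditioned non-collider, so it is open.
Try {Conversion}:
  P1: blocked at fork node Conversion ∈ conditioning set.
  P2: blocked at fork node Conversion ∈ conditioning set.
  P3: blocked at fork node Conversion ∈ conditioning set.
{Conversion} contains no descendant of CouponUse and blocks every backdoor path.
{Conversion} is the unique smallest valid adjustment set.

{Conversion}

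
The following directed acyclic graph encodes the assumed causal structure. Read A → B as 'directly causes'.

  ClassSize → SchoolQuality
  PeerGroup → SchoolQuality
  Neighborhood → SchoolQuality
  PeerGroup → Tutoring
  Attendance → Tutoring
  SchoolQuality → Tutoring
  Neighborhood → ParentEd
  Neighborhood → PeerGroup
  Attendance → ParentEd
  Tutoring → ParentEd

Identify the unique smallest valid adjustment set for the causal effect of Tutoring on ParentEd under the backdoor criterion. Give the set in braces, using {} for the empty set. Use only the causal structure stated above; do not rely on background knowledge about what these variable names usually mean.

{Attendance, Neighborhood}

Variables eligible for adjustment (non-descendants of Tutoring, excluding Tutoring and ParentEd): {Attendance, ClassSize, Neighborhood, PeerGroup, SchoolQuality}.
Backdoor paths from Tutoring to ParentEd:
  P1: Tutoring <- Attendance -> ParentEd
  P2: Tutoring <- PeerGroup <- Neighborhood -> ParentEd
  P3: Tutoring <- PeerGroup -> SchoolQuality <- Neighborhood -> ParentEd
  P4: Tutoring <- SchoolQuality <- Neighborhood -> ParentEd
  P5: Tutoring <- SchoolQuality <- PeerGroup <- Neighborhood -> ParentEd
The empty set is not sufficient: P1 (Tutoring <- Attendance -> ParentEd) has no collider blocking it and no conditioned non-collider, so it is open.
Try {Attendance, Neighborhood}:
  P1: blocked at fork node Attendance ∈ conditioning set.
  P2: blocked at fork node Neighborhood ∈ conditioning set.
  P3: blocked at collider SchoolQuality (neither it nor any descendant is in the conditioning set).
  P4: blocked at fork node Neighborhood ∈ conditioning set.
  P5: blocked at fork node Neighborhood ∈ conditioning set.
{Attendance, Neighborhood} contains no descendant of Tutoring and blocks every backdoor path.
Every element of {Attendance, Neighborhood} is needed (dropping Attendance leaves P1 open; dropping Neighborhood leaves P2 open), so no proper subset is valid.
Among all size-2 subsets of the eligible variables, only {Attendance, Neighborhood} blocks every backdoor path, so it is the unique smallest valid adjustment set.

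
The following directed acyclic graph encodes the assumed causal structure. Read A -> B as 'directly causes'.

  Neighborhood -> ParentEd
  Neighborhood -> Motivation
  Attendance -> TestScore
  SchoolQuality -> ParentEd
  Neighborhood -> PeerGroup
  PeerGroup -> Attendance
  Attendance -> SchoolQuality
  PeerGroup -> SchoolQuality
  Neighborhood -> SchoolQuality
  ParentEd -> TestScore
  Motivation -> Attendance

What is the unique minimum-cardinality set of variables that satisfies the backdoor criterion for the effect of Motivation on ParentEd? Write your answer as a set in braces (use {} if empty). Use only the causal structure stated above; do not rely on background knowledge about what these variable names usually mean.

{Neighborhood}

Variables eligible for adjustment (non-descendants of Motivation, excluding Motivation and ParentEd): {Neighborhood, PeerGroup}.
Backdoor paths from Motivation to ParentEd:
  P1: Motivation <- Neighborhood -> PeerGroup -> Attendance -> SchoolQuality -> ParentEd
  P2: Motivation <- Neighborhood -> PeerGroup -> Attendance -> TestScore <- ParentEd
  P3: Motivation <- Neighborhood -> PeerGroup -> SchoolQuality <- Attendance -> TestScore <- ParentEd
  P4: Motivation <- Neighborhood -> PeerGroup -> SchoolQuality -> ParentEd
  P5: Motivation <- Neighborhood -> SchoolQuality <- PeerGroup -> Attendance -> TestScore <- ParentEd
  P6: Motivation <- Neighborhood -> SchoolQuality <- Attendance -> TestScore <- ParentEd
  P7: Motivation <- Neighborhood -> SchoolQuality -> ParentEd
  P8: Motivation <- Neighborhood -> ParentEd
The empty set is not sufficient: P1 (Motivation <- Neighborhood -> PeerGroup -> Attendance -> SchoolQuality -> ParentEd) has no collider blocking it and no conditioned non-collider, so it is open.
Try {Neighborhood}:
  P1: blocked at fork node Neighborhood ∈ conditioning set.
  P2: blocked at fork node Neighborhood ∈ conditioning set.
  P3: blocked at fork node Neighborhood ∈ conditioning set.
  P4: blocked at fork node Neighborhood ∈ conditioning set.
  P5: blocked at fork node Neighborhood ∈ conditioning set.
  P6: blocked at fork node Neighborhood ∈ conditioning set.
  P7: blocked at fork node Neighborhood ∈ conditioning set.
  P8: blocked at fork node Neighborhood ∈ conditioning set.
{Neighborhood} contains no descendant of Motivation and blocks every backdoor path.
No other singleton works — e.g. {PeerGroup} leaves P7 open — so {Neighborhood} is the unique smallest valid adjustment set.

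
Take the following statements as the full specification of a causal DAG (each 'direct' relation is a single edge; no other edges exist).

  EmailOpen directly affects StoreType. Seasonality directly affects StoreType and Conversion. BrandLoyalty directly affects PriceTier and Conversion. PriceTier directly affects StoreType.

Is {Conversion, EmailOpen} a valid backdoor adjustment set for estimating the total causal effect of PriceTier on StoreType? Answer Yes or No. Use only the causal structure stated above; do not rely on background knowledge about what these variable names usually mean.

No

Backdoor paths from PriceTier to StoreType (paths whose first edge points into PriceTier):
  P1: PriceTier <- BrandLoyalty -> Conversion <- Seasonality -> StoreType
Condition 1 (no descendant of PriceTier in the set): holds — descendants of PriceTier are {StoreType}; none are in {Conversion, EmailOpen}.
Condition 2 (every backdoor path blocked by {Conversion, EmailOpen}):
  P1: open — collider(s) Conversion are conditioned on (or have a conditioned descendant) and no non-collider on the path is in the set.
{Conversion, EmailOpen} does not satisfy the backdoor criterion.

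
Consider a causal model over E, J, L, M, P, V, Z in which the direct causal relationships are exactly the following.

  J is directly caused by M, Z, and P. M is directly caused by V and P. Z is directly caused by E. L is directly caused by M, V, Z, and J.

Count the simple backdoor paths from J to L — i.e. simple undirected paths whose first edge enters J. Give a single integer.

5

A backdoor path from J to L is any simple undirected path whose first edge points into J (i.e. leaves J via a parent).
Parents of J: {M, P, Z}.
Enumerating:
  P1: J <- P -> M <- V -> L
  P2: J <- P -> M -> L
  P3: J <- Z -> L
  P4: J <- M <- V -> L
  P5: J <- M -> L
That exhausts the simple backdoor paths. Count: 5.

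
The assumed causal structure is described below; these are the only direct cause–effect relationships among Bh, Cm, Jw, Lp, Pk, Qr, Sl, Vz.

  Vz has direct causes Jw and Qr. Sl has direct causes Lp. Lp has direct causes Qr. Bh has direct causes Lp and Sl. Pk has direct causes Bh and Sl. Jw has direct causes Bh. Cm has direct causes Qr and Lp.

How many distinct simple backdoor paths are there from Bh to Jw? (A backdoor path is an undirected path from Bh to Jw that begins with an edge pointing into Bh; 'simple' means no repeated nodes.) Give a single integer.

4

A backdoor path from Bh to Jw is any simple undirected path whose first edge points into Bh (i.e. leaves Bh via a parent).
Parents of Bh: {Lp, Sl}.
Enumerating:
  P1: Bh <- Lp <- Qr -> Vz <- Jw
  P2: Bh <- Lp -> Cm <- Qr -> Vz <- Jw
  P3: Bh <- Sl <- Lp <- Qr -> Vz <- Jw
  P4: Bh <- Sl <- Lp -> Cm <- Qr -> Vz <- Jw
That exhausts the simple backdoor paths. Count: 4.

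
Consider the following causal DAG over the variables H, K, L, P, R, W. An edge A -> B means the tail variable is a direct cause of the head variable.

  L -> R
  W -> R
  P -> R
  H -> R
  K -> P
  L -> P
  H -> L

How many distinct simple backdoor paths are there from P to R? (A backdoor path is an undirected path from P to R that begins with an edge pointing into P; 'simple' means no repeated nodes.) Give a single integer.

2

A backdoor path from P to R is any simple undirected path whose first edge points into P (i.e. leaves P via a parent).
Parents of P: {K, L}.
Enumerating:
  P1: P <- L <- H -> R
  P2: P <- L -> R
That exhausts the simple backdoor paths. Count: 2.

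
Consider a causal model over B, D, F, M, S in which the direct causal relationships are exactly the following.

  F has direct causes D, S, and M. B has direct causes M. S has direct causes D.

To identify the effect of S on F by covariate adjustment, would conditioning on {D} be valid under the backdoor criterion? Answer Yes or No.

Backdoor paths from S to F (paths whose first edge points into S):
  P1: S <- D -> F
Condition 1 (no descendant of S in the set): holds — descendants of S are {F}; none are in {D}.
Condition 2 (every backdoor path blocked by {D}):
  P1: blocked at fork node D ∈ conditioning set.
{D} satisfies the backdoor criterion.

Yes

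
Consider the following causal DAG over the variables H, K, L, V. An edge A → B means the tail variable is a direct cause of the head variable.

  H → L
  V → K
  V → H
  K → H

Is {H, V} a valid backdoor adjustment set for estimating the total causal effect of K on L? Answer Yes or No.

No

Backdoor paths from K to L (paths whose first edge points into K):
  P1: K <- V -> H -> L
Condition 1 (no descendant of K in the set): FAILS — H is a descendant of K.
Condition 2 (every backdoor path blocked by {H, V}):
  P1: blocked at fork node V ∈ conditioning set.
{H, V} does not satisfy the backdoor criterion.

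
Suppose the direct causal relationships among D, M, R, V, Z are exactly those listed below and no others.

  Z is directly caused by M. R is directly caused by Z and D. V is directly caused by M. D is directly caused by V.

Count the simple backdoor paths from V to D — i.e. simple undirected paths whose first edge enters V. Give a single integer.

A backdoor path from V to D is any simple undirected path whose first edge points into V (i.e. leaves V via a parent).
Parents of V: {M}.
Enumerating:
  P1: V <- M -> Z -> R <- D
That exhausts the simple backdoor paths. Count: 1.

1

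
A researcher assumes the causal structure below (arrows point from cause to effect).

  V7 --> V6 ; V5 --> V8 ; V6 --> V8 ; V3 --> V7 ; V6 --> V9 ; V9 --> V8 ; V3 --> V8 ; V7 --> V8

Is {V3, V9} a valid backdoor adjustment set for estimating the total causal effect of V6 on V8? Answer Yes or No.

Backdoor paths from V6 to V8 (paths whose first edge points into V6):
  P1: V6 <- V7 <- V3 -> V8
  P2: V6 <- V7 -> V8
Condition 1 (no descendant of V6 in the set): FAILS — V9 is a descendant of V6.
Condition 2 (every backdoor path blocked by {V3, V9}):
  P1: blocked at fork node V3 ∈ conditioning set.
  P2: open — no interior node is in the conditioning set.
{V3, V9} does not satisfy the backdoor criterion.

No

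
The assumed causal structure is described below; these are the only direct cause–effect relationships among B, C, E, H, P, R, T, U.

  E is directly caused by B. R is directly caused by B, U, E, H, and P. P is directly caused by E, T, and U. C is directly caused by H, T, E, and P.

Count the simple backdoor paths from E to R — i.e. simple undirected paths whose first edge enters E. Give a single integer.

A backdoor path from E to R is any simple undirected path whose first edge points into E (i.e. leaves E via a parent).
Parents of E: {B}.
Enumerating:
  P1: E <- B -> R
That exhausts the simple backdoor paths. Count: 1.

1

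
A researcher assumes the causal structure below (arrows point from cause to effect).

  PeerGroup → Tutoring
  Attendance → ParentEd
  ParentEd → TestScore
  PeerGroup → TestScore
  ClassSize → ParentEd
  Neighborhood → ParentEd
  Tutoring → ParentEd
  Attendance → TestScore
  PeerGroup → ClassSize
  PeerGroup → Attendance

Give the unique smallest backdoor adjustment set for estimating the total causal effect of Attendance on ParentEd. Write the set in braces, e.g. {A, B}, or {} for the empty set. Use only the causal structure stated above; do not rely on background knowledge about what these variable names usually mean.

Variables eligible for adjustment (non-descendants of Attendance, excluding Attendance and ParentEd): {ClassSize, Neighborhood, PeerGroup, Tutoring}.
Backdoor paths from Attendance to ParentEd:
  P1: Attendance <- PeerGroup -> ClassSize -> ParentEd
  P2: Attendance <- PeerGroup -> Tutoring -> ParentEd
  P3: Attendance <- PeerGroup -> TestScore <- ParentEd
The empty set is not sufficient: P1 (Attendance <- PeerGroup -> ClassSize -> ParentEd) has no collider blocking it and no conditioned non-collider, so it is open.
Try {PeerGroup}:
  P1: blocked at fork node PeerGroup ∈ conditioning set.
  P2: blocked at fork node PeerGroup ∈ conditioning set.
  P3: blocked at fork node PeerGroup ∈ conditioning set.
{PeerGroup} contains no descendant of Attendance and blocks every backdoor path.
No other singleton works — e.g. {Neighborhood} leaves P1 open — so {PeerGroup} is the unique smallest valid adjustment set.

{PeerGroup}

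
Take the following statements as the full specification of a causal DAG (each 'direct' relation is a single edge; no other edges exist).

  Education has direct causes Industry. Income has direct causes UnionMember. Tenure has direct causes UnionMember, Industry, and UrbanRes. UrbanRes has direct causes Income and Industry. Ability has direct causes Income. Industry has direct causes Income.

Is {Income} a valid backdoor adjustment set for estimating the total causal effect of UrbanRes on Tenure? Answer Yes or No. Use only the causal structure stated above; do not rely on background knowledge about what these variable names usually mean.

Backdoor paths from UrbanRes to Tenure (paths whose first edge points into UrbanRes):
  P1: UrbanRes <- Income <- UnionMember -> Tenure
  P2: UrbanRes <- Income -> Industry -> Tenure
  P3: UrbanRes <- Industry <- Income <- UnionMember -> Tenure
  P4: UrbanRes <- Industry -> Tenure
Condition 1 (no descendant of UrbanRes in the set): holds — descendants of UrbanRes are {Tenure}; none are in {Income}.
Condition 2 (every backdoor path blocked by {Income}):
  P1: blocked at chain node Income ∈ conditioning set.
  P2: blocked at fork node Income ∈ conditioning set.
  P3: blocked at chain node Income ∈ conditioning set.
  P4: open — no interior node is in the conditioning set.
{Income} does not satisfy the backdoor criterion.

No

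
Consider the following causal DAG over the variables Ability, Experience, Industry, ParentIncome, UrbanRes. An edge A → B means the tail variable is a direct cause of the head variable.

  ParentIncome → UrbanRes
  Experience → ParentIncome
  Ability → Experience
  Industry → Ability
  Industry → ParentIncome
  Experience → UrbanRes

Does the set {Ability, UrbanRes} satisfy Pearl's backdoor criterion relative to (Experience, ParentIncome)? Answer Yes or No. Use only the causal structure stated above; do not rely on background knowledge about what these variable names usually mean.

Backdoor paths from Experience to ParentIncome (paths whose first edge points into Experience):
  P1: Experience <- Ability <- Industry -> ParentIncome
Condition 1 (no descendant of Experience in the set): FAILS — UrbanRes is a descendant of Experience.
Condition 2 (every backdoor path blocked by {Ability, UrbanRes}):
  P1: blocked at chain node Ability ∈ conditioning set.
{Ability, UrbanRes} does not satisfy the backdoor criterion.

No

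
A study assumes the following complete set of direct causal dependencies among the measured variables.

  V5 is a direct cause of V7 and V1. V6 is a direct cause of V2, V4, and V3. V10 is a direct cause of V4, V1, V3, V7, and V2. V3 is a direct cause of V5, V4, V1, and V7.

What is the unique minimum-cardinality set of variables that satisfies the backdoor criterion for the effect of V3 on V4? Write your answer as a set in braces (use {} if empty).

{V10, V6}

Variables eligible for adjustment (non-descendants of V3, excluding V3 and V4): {V10, V2, V6}.
Backdoor paths from V3 to V4:
  P1: V3 <- V10 -> V4
  P2: V3 <- V10 -> V2 <- V6 -> V4
  P3: V3 <- V6 -> V4
  P4: V3 <- V6 -> V2 <- V10 -> V4
The empty set is not sufficient: P1 (V3 <- V10 -> V4) has no collider blocking it and no conditioned non-collider, so it is open.
Try {V10, V6}:
  P1: blocked at fork node V10 ∈ conditioning set.
  P2: blocked at fork node V10 ∈ conditioning set.
  P3: blocked at fork node V6 ∈ conditioning set.
  P4: blocked at fork node V6 ∈ conditioning set.
{V10, V6} contains no descendant of V3 and blocks every backdoor path.
Every element of {V10, V6} is needed (dropping V10 leaves P1 open; dropping V6 leaves P3 open), so no proper subset is valid.
Among all size-2 subsets of the eligible variables, only {V10, V6} blocks every backdoor path, so it is the unique smallest valid adjustment set.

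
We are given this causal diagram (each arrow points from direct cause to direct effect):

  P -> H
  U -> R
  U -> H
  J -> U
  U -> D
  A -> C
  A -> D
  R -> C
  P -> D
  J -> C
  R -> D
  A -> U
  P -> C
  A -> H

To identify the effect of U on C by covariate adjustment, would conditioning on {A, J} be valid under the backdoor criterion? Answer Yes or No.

Backdoor paths from U to C (paths whose first edge points into U):
  P1: U <- A -> H <- P -> C
  P2: U <- A -> H <- P -> D <- R -> C
  P3: U <- A -> C
  P4: U <- A -> D <- R -> C
  P5: U <- A -> D <- P -> C
  P6: U <- J -> C
Condition 1 (no descendant of U in the set): holds — descendants of U are {C, D, H, R}; none are in {A, J}.
Condition 2 (every backdoor path blocked by {A, J}):
  P1: blocked at fork node A ∈ conditioning set.
  P2: blocked at fork node A ∈ conditioning set.
  P3: blocked at fork node A ∈ conditioning set.
  P4: blocked at fork node A ∈ conditioning set.
  P5: blocked at fork node A ∈ conditioning set.
  P6: blocked at fork node J ∈ conditioning set.
{A, J} satisfies the backdoor criterion.

Yes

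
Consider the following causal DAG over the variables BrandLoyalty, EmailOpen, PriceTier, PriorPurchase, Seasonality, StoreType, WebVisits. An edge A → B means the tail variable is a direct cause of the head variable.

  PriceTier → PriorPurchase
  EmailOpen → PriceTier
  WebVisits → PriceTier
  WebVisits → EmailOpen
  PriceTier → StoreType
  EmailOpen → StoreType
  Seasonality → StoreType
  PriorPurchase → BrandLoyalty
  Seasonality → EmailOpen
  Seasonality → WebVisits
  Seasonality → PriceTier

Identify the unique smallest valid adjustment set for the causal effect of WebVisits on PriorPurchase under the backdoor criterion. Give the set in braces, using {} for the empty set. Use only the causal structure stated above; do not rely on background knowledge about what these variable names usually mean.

{Seasonality}

Variables eligible for adjustment (non-descendants of WebVisits, excluding WebVisits and PriorPurchase): {Seasonality}.
Backdoor paths from WebVisits to PriorPurchase:
  P1: WebVisits <- Seasonality -> EmailOpen -> PriceTier -> PriorPurchase
  P2: WebVisits <- Seasonality -> EmailOpen -> StoreType <- PriceTier -> PriorPurchase
  P3: WebVisits <- Seasonality -> PriceTier -> PriorPurchase
  P4: WebVisits <- Seasonality -> StoreType <- EmailOpen -> PriceTier -> PriorPurchase
  P5: WebVisits <- Seasonality -> StoreType <- PriceTier -> PriorPurchase
The empty set is not sufficient: P1 (WebVisits <- Seasonality -> EmailOpen -> PriceTier -> PriorPurchase) has no collider blocking it and no conditioned non-collider, so it is open.
Try {Seasonality}:
  P1: blocked at fork node Seasonality ∈ conditioning set.
  P2: blocked at fork node Seasonality ∈ conditioning set.
  P3: blocked at fork node Seasonality ∈ conditioning set.
  P4: blocked at fork node Seasonality ∈ conditioning set.
  P5: blocked at fork node Seasonality ∈ conditioning set.
{Seasonality} contains no descendant of WebVisits and blocks every backdoor path.
{Seasonality} is the unique smallest valid adjustment set.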